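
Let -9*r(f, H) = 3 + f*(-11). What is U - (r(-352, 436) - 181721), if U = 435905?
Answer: 5562509/9 ≈ 6.1806e+5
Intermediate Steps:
r(f, H) = -1/3 + 11*f/9 (r(f, H) = -(3 + f*(-11))/9 = -(3 - 11*f)/9 = -1/3 + 11*f/9)
U - (r(-352, 436) - 181721) = 435905 - ((-1/3 + (11/9)*(-352)) - 181721) = 435905 - ((-1/3 - 3872/9) - 181721) = 435905 - (-3875/9 - 181721) = 435905 - 1*(-1639364/9) = 435905 + 1639364/9 = 5562509/9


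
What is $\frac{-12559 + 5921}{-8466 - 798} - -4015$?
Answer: $\frac{18600799}{4632} \approx 4015.7$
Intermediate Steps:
$\frac{-12559 + 5921}{-8466 - 798} - -4015 = - \frac{6638}{-9264} + 4015 = \left(-6638\right) \left(- \frac{1}{9264}\right) + 4015 = \frac{3319}{4632} + 4015 = \frac{18600799}{4632}$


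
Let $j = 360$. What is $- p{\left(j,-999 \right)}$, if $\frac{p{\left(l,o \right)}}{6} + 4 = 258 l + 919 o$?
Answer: $4951230$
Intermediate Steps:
$p{\left(l,o \right)} = -24 + 1548 l + 5514 o$ ($p{\left(l,o \right)} = -24 + 6 \left(258 l + 919 o\right) = -24 + \left(1548 l + 5514 o\right) = -24 + 1548 l + 5514 o$)
$- p{\left(j,-999 \right)} = - (-24 + 1548 \cdot 360 + 5514 \left(-999\right)) = - (-24 + 557280 - 5508486) = \left(-1\right) \left(-4951230\right) = 4951230$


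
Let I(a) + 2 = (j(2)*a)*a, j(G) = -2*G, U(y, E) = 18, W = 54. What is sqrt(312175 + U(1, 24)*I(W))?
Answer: sqrt(102187) ≈ 319.67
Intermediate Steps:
I(a) = -2 - 4*a**2 (I(a) = -2 + ((-2*2)*a)*a = -2 + (-4*a)*a = -2 - 4*a**2)
sqrt(312175 + U(1, 24)*I(W)) = sqrt(312175 + 18*(-2 - 4*54**2)) = sqrt(312175 + 18*(-2 - 4*2916)) = sqrt(312175 + 18*(-2 - 11664)) = sqrt(312175 + 18*(-11666)) = sqrt(312175 - 209988) = sqrt(102187)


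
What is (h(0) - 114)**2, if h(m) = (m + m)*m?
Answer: 12996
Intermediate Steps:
h(m) = 2*m**2 (h(m) = (2*m)*m = 2*m**2)
(h(0) - 114)**2 = (2*0**2 - 114)**2 = (2*0 - 114)**2 = (0 - 114)**2 = (-114)**2 = 12996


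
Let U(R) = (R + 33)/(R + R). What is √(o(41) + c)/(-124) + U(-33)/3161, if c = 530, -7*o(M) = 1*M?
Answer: -√25683/868 ≈ -0.18463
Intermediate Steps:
o(M) = -M/7
U(R) = (33 + R)/(2*R) (U(R) = (33 + R)/((2*R)) = (33 + R)*(1/(2*R)) = (33 + R)/(2*R))
√(o(41) + c)/(-124) + U(-33)/3161 = √(-⅐*41 + 530)/(-124) + ((½)*(33 - 33)/(-33))/3161 = √(-41/7 + 530)*(-1/124) + ((½)*(-1/33)*0)*(1/3161) = √(3669/7)*(-1/124) + 0*(1/3161) = (√25683/7)*(-1/124) + 0 = -√25683/868 + 0 = -√25683/868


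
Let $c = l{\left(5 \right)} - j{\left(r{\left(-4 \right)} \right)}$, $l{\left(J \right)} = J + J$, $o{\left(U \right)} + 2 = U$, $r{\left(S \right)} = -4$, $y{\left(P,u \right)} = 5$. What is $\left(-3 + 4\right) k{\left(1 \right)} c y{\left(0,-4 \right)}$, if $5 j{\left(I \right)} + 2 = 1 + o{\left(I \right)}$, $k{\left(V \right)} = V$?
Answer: $57$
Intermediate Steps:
$o{\left(U \right)} = -2 + U$
$l{\left(J \right)} = 2 J$
$j{\left(I \right)} = - \frac{3}{5} + \frac{I}{5}$ ($j{\left(I \right)} = - \frac{2}{5} + \frac{1 + \left(-2 + I\right)}{5} = - \frac{2}{5} + \frac{-1 + I}{5} = - \frac{2}{5} + \left(- \frac{1}{5} + \frac{I}{5}\right) = - \frac{3}{5} + \frac{I}{5}$)
$c = \frac{57}{5}$ ($c = 2 \cdot 5 - \left(- \frac{3}{5} + \frac{1}{5} \left(-4\right)\right) = 10 - \left(- \frac{3}{5} - \frac{4}{5}\right) = 10 - - \frac{7}{5} = 10 + \frac{7}{5} = \frac{57}{5} \approx 11.4$)
$\left(-3 + 4\right) k{\left(1 \right)} c y{\left(0,-4 \right)} = \left(-3 + 4\right) 1 \cdot \frac{57}{5} \cdot 5 = 1 \cdot 1 \cdot \frac{57}{5} \cdot 5 = 1 \cdot \frac{57}{5} \cdot 5 = \frac{57}{5} \cdot 5 = 57$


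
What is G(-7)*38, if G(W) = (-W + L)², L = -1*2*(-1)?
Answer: 3078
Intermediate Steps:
L = 2 (L = -2*(-1) = 2)
G(W) = (2 - W)² (G(W) = (-W + 2)² = (2 - W)²)
G(-7)*38 = (-2 - 7)²*38 = (-9)²*38 = 81*38 = 3078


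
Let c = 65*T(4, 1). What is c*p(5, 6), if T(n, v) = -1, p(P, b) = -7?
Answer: 455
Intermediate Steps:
c = -65 (c = 65*(-1) = -65)
c*p(5, 6) = -65*(-7) = 455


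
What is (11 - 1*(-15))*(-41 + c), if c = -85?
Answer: -3276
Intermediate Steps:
(11 - 1*(-15))*(-41 + c) = (11 - 1*(-15))*(-41 - 85) = (11 + 15)*(-126) = 26*(-126) = -3276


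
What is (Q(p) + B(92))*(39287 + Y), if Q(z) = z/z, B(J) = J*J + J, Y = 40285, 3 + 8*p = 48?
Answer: 680897604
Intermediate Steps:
p = 45/8 (p = -3/8 + (⅛)*48 = -3/8 + 6 = 45/8 ≈ 5.6250)
B(J) = J + J² (B(J) = J² + J = J + J²)
Q(z) = 1
(Q(p) + B(92))*(39287 + Y) = (1 + 92*(1 + 92))*(39287 + 40285) = (1 + 92*93)*79572 = (1 + 8556)*79572 = 8557*79572 = 680897604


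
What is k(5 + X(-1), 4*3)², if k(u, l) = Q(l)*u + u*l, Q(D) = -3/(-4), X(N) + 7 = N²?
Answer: 2601/16 ≈ 162.56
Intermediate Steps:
X(N) = -7 + N²
Q(D) = ¾ (Q(D) = -3*(-¼) = ¾)
k(u, l) = 3*u/4 + l*u (k(u, l) = 3*u/4 + u*l = 3*u/4 + l*u)
k(5 + X(-1), 4*3)² = ((5 + (-7 + (-1)²))*(3 + 4*(4*3))/4)² = ((5 + (-7 + 1))*(3 + 4*12)/4)² = ((5 - 6)*(3 + 48)/4)² = ((¼)*(-1)*51)² = (-51/4)² = 2601/16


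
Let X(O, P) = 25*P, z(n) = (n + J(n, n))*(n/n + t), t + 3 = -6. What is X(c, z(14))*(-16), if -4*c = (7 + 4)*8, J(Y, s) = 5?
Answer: 60800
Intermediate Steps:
t = -9 (t = -3 - 6 = -9)
z(n) = -40 - 8*n (z(n) = (n + 5)*(n/n - 9) = (5 + n)*(1 - 9) = (5 + n)*(-8) = -40 - 8*n)
c = -22 (c = -(7 + 4)*8/4 = -11*8/4 = -¼*88 = -22)
X(c, z(14))*(-16) = (25*(-40 - 8*14))*(-16) = (25*(-40 - 112))*(-16) = (25*(-152))*(-16) = -3800*(-16) = 60800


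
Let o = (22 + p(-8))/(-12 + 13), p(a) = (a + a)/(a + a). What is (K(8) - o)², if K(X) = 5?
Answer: 324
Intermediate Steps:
p(a) = 1 (p(a) = (2*a)/((2*a)) = (2*a)*(1/(2*a)) = 1)
o = 23 (o = (22 + 1)/(-12 + 13) = 23/1 = 23*1 = 23)
(K(8) - o)² = (5 - 1*23)² = (5 - 23)² = (-18)² = 324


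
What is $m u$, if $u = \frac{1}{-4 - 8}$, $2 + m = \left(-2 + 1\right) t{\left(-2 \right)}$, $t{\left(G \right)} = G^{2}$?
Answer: $\frac{1}{2} \approx 0.5$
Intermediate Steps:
$m = -6$ ($m = -2 + \left(-2 + 1\right) \left(-2\right)^{2} = -2 - 4 = -6$)
$u = - \frac{1}{12}$ ($u = \frac{1}{-12} = - \frac{1}{12} \approx -0.083333$)
$m u = \left(-6\right) \left(- \frac{1}{12}\right) = \frac{1}{2}$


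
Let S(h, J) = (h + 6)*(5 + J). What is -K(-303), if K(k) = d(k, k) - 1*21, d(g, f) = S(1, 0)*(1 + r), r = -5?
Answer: 161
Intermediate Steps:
S(h, J) = (5 + J)*(6 + h) (S(h, J) = (6 + h)*(5 + J) = (5 + J)*(6 + h))
d(g, f) = -140 (d(g, f) = (30 + 5*1 + 6*0 + 0*1)*(1 - 5) = (30 + 5 + 0 + 0)*(-4) = 35*(-4) = -140)
K(k) = -161 (K(k) = -140 - 1*21 = -140 - 21 = -161)
-K(-303) = -1*(-161) = 161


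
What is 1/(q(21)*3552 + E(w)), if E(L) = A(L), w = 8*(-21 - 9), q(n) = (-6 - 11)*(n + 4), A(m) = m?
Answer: -1/1509840 ≈ -6.6232e-7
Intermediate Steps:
q(n) = -68 - 17*n (q(n) = -17*(4 + n) = -68 - 17*n)
w = -240 (w = 8*(-30) = -240)
E(L) = L
1/(q(21)*3552 + E(w)) = 1/((-68 - 17*21)*3552 - 240) = 1/((-68 - 357)*3552 - 240) = 1/(-425*3552 - 240) = 1/(-1509600 - 240) = 1/(-1509840) = -1/1509840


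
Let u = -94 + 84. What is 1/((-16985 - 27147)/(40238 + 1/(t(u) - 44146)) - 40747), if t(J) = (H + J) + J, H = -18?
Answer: -1777875791/72445054784165 ≈ -2.4541e-5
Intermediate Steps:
u = -10
t(J) = -18 + 2*J (t(J) = (-18 + J) + J = -18 + 2*J)
1/((-16985 - 27147)/(40238 + 1/(t(u) - 44146)) - 40747) = 1/((-16985 - 27147)/(40238 + 1/((-18 + 2*(-10)) - 44146)) - 40747) = 1/(-44132/(40238 + 1/((-18 - 20) - 44146)) - 40747) = 1/(-44132/(40238 + 1/(-38 - 44146)) - 40747) = 1/(-44132/(40238 + 1/(-44184)) - 40747) = 1/(-44132/(40238 - 1/44184) - 40747) = 1/(-44132/1777875791/44184 - 40747) = 1/(-44132*44184/1777875791 - 40747) = 1/(-1949928288/1777875791 - 40747) = 1/(-72445054784165/1777875791) = -1777875791/72445054784165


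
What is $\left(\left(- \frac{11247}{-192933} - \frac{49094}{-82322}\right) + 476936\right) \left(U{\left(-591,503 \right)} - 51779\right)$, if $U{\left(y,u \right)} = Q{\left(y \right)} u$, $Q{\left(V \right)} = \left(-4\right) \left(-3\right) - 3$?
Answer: $- \frac{59655717905715098824}{2647105071} \approx -2.2536 \cdot 10^{10}$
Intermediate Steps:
$Q{\left(V \right)} = 9$ ($Q{\left(V \right)} = 12 - 3 = 9$)
$U{\left(y,u \right)} = 9 u$
$\left(\left(- \frac{11247}{-192933} - \frac{49094}{-82322}\right) + 476936\right) \left(U{\left(-591,503 \right)} - 51779\right) = \left(\left(- \frac{11247}{-192933} - \frac{49094}{-82322}\right) + 476936\right) \left(9 \cdot 503 - 51779\right) = \left(\left(\left(-11247\right) \left(- \frac{1}{192933}\right) - - \frac{24547}{41161}\right) + 476936\right) \left(4527 - 51779\right) = \left(\left(\frac{3749}{64311} + \frac{24547}{41161}\right) + 476936\right) \left(-47252\right) = \left(\frac{1732954706}{2647105071} + 476936\right) \left(-47252\right) = \frac{1262501437097162}{2647105071} \left(-47252\right) = - \frac{59655717905715098824}{2647105071}$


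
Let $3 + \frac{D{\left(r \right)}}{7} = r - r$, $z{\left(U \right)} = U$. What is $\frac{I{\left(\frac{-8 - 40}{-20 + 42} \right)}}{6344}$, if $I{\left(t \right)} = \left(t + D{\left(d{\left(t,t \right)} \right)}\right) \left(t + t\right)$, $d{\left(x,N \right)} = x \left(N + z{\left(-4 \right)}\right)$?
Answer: $\frac{1530}{95953} \approx 0.015945$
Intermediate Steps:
$d{\left(x,N \right)} = x \left(-4 + N\right)$ ($d{\left(x,N \right)} = x \left(N - 4\right) = x \left(-4 + N\right)$)
$D{\left(r \right)} = -21$ ($D{\left(r \right)} = -21 + 7 \left(r - r\right) = -21 + 7 \cdot 0 = -21 + 0 = -21$)
$I{\left(t \right)} = 2 t \left(-21 + t\right)$ ($I{\left(t \right)} = \left(t - 21\right) \left(t + t\right) = \left(-21 + t\right) 2 t = 2 t \left(-21 + t\right)$)
$\frac{I{\left(\frac{-8 - 40}{-20 + 42} \right)}}{6344} = \frac{2 \frac{-8 - 40}{-20 + 42} \left(-21 + \frac{-8 - 40}{-20 + 42}\right)}{6344} = 2 \left(- \frac{48}{22}\right) \left(-21 - \frac{48}{22}\right) \frac{1}{6344} = 2 \left(\left(-48\right) \frac{1}{22}\right) \left(-21 - \frac{24}{11}\right) \frac{1}{6344} = 2 \left(- \frac{24}{11}\right) \left(-21 - \frac{24}{11}\right) \frac{1}{6344} = 2 \left(- \frac{24}{11}\right) \left(- \frac{255}{11}\right) \frac{1}{6344} = \frac{12240}{121} \cdot \frac{1}{6344} = \frac{1530}{95953}$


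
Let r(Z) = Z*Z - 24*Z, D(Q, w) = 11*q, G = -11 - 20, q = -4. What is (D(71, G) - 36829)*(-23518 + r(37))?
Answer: 849443301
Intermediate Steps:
G = -31
D(Q, w) = -44 (D(Q, w) = 11*(-4) = -44)
r(Z) = Z**2 - 24*Z
(D(71, G) - 36829)*(-23518 + r(37)) = (-44 - 36829)*(-23518 + 37*(-24 + 37)) = -36873*(-23518 + 37*13) = -36873*(-23518 + 481) = -36873*(-23037) = 849443301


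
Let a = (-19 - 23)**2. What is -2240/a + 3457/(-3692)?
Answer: -513151/232596 ≈ -2.2062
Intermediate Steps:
a = 1764 (a = (-42)**2 = 1764)
-2240/a + 3457/(-3692) = -2240/1764 + 3457/(-3692) = -2240*1/1764 + 3457*(-1/3692) = -80/63 - 3457/3692 = -513151/232596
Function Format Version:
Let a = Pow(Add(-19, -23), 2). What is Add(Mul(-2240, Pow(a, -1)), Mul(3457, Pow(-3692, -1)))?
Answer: Rational(-513151, 232596) ≈ -2.2062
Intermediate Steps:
a = 1764 (a = Pow(-42, 2) = 1764)
Add(Mul(-2240, Pow(a, -1)), Mul(3457, Pow(-3692, -1))) = Add(Mul(-2240, Pow(1764, -1)), Mul(3457, Pow(-3692, -1))) = Add(Mul(-2240, Rational(1, 1764)), Mul(3457, Rational(-1, 3692))) = Add(Rational(-80, 63), Rational(-3457, 3692)) = Rational(-513151, 232596)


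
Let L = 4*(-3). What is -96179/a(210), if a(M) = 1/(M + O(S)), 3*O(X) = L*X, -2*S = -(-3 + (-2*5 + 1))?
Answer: -22505886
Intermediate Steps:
S = -6 (S = -(-1)*(-3 + (-2*5 + 1))/2 = -(-1)*(-3 + (-10 + 1))/2 = -(-1)*(-3 - 9)/2 = -(-1)*(-12)/2 = -½*12 = -6)
L = -12
O(X) = -4*X (O(X) = (-12*X)/3 = -4*X)
a(M) = 1/(24 + M) (a(M) = 1/(M - 4*(-6)) = 1/(M + 24) = 1/(24 + M))
-96179/a(210) = -96179/(1/(24 + 210)) = -96179/(1/234) = -96179/1/234 = -96179*234 = -22505886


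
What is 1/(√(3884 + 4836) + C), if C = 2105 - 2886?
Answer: -781/601241 - 4*√545/601241 ≈ -0.0014543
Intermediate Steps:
C = -781
1/(√(3884 + 4836) + C) = 1/(√(3884 + 4836) - 781) = 1/(√8720 - 781) = 1/(4*√545 - 781) = 1/(-781 + 4*√545)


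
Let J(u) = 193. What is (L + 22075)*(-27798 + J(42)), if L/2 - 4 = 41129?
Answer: -2880333305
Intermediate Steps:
L = 82266 (L = 8 + 2*41129 = 8 + 82258 = 82266)
(L + 22075)*(-27798 + J(42)) = (82266 + 22075)*(-27798 + 193) = 104341*(-27605) = -2880333305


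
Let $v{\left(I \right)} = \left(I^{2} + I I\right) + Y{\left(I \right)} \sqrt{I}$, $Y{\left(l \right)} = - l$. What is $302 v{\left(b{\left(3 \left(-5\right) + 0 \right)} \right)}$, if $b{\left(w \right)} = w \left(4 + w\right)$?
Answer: $16443900 - 49830 \sqrt{165} \approx 1.5804 \cdot 10^{7}$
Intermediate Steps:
$v{\left(I \right)} = - I^{\frac{3}{2}} + 2 I^{2}$ ($v{\left(I \right)} = \left(I^{2} + I I\right) + - I \sqrt{I} = \left(I^{2} + I^{2}\right) - I^{\frac{3}{2}} = 2 I^{2} - I^{\frac{3}{2}} = - I^{\frac{3}{2}} + 2 I^{2}$)
$302 v{\left(b{\left(3 \left(-5\right) + 0 \right)} \right)} = 302 \left(- \left(\left(3 \left(-5\right) + 0\right) \left(4 + \left(3 \left(-5\right) + 0\right)\right)\right)^{\frac{3}{2}} + 2 \left(\left(3 \left(-5\right) + 0\right) \left(4 + \left(3 \left(-5\right) + 0\right)\right)\right)^{2}\right) = 302 \left(- \left(\left(-15 + 0\right) \left(4 + \left(-15 + 0\right)\right)\right)^{\frac{3}{2}} + 2 \left(\left(-15 + 0\right) \left(4 + \left(-15 + 0\right)\right)\right)^{2}\right) = 302 \left(- \left(- 15 \left(4 - 15\right)\right)^{\frac{3}{2}} + 2 \left(- 15 \left(4 - 15\right)\right)^{2}\right) = 302 \left(- \left(\left(-15\right) \left(-11\right)\right)^{\frac{3}{2}} + 2 \left(\left(-15\right) \left(-11\right)\right)^{2}\right) = 302 \left(- 165^{\frac{3}{2}} + 2 \cdot 165^{2}\right) = 302 \left(- 165 \sqrt{165} + 2 \cdot 27225\right) = 302 \left(- 165 \sqrt{165} + 54450\right) = 302 \left(54450 - 165 \sqrt{165}\right) = 16443900 - 49830 \sqrt{165}$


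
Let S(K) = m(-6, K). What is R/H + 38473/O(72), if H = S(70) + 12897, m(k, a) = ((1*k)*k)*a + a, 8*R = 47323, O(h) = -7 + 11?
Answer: 1191710025/123896 ≈ 9618.6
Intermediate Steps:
O(h) = 4
R = 47323/8 (R = (1/8)*47323 = 47323/8 ≈ 5915.4)
m(k, a) = a + a*k**2 (m(k, a) = (k*k)*a + a = k**2*a + a = a*k**2 + a = a + a*k**2)
S(K) = 37*K (S(K) = K*(1 + (-6)**2) = K*(1 + 36) = K*37 = 37*K)
H = 15487 (H = 37*70 + 12897 = 2590 + 12897 = 15487)
R/H + 38473/O(72) = (47323/8)/15487 + 38473/4 = (47323/8)*(1/15487) + 38473*(1/4) = 47323/123896 + 38473/4 = 1191710025/123896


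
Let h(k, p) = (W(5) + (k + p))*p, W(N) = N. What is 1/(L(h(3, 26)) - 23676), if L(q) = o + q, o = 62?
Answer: -1/22730 ≈ -4.3995e-5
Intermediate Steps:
h(k, p) = p*(5 + k + p) (h(k, p) = (5 + (k + p))*p = (5 + k + p)*p = p*(5 + k + p))
L(q) = 62 + q
1/(L(h(3, 26)) - 23676) = 1/((62 + 26*(5 + 3 + 26)) - 23676) = 1/((62 + 26*34) - 23676) = 1/((62 + 884) - 23676) = 1/(946 - 23676) = 1/(-22730) = -1/22730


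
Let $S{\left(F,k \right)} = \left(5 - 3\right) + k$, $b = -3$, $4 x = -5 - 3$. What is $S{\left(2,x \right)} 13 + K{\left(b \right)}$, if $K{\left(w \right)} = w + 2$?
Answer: $-1$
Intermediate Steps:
$x = -2$ ($x = \frac{-5 - 3}{4} = \frac{1}{4} \left(-8\right) = -2$)
$K{\left(w \right)} = 2 + w$
$S{\left(F,k \right)} = 2 + k$
$S{\left(2,x \right)} 13 + K{\left(b \right)} = \left(2 - 2\right) 13 + \left(2 - 3\right) = 0 \cdot 13 - 1 = 0 - 1 = -1$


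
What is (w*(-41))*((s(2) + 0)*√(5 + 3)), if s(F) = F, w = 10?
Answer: -1640*√2 ≈ -2319.3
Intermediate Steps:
(w*(-41))*((s(2) + 0)*√(5 + 3)) = (10*(-41))*((2 + 0)*√(5 + 3)) = -820*√8 = -820*2*√2 = -1640*√2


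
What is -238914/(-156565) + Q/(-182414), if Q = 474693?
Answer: -30739051149/28559647910 ≈ -1.0763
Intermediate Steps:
-238914/(-156565) + Q/(-182414) = -238914/(-156565) + 474693/(-182414) = -238914*(-1/156565) + 474693*(-1/182414) = 238914/156565 - 474693/182414 = -30739051149/28559647910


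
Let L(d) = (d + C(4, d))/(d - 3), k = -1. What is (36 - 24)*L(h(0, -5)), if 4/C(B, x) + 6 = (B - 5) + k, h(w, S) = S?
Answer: 33/4 ≈ 8.2500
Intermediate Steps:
C(B, x) = 4/(-12 + B) (C(B, x) = 4/(-6 + ((B - 5) - 1)) = 4/(-6 + ((-5 + B) - 1)) = 4/(-6 + (-6 + B)) = 4/(-12 + B))
L(d) = (-½ + d)/(-3 + d) (L(d) = (d + 4/(-12 + 4))/(d - 3) = (d + 4/(-8))/(-3 + d) = (d + 4*(-⅛))/(-3 + d) = (d - ½)/(-3 + d) = (-½ + d)/(-3 + d))
(36 - 24)*L(h(0, -5)) = (36 - 24)*((-½ - 5)/(-3 - 5)) = 12*(-11/2/(-8)) = 12*(-⅛*(-11/2)) = 12*(11/16) = 33/4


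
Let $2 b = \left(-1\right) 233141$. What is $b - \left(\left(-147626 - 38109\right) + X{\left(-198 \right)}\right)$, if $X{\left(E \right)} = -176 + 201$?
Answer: $\frac{138279}{2} \approx 69140.0$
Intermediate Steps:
$X{\left(E \right)} = 25$
$b = - \frac{233141}{2}$ ($b = \frac{\left(-1\right) 233141}{2} = \frac{1}{2} \left(-233141\right) = - \frac{233141}{2} \approx -1.1657 \cdot 10^{5}$)
$b - \left(\left(-147626 - 38109\right) + X{\left(-198 \right)}\right) = - \frac{233141}{2} - \left(\left(-147626 - 38109\right) + 25\right) = - \frac{233141}{2} - \left(-185735 + 25\right) = - \frac{233141}{2} - -185710 = - \frac{233141}{2} + 185710 = \frac{138279}{2}$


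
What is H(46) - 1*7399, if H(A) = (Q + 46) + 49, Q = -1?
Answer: -7305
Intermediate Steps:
H(A) = 94 (H(A) = (-1 + 46) + 49 = 45 + 49 = 94)
H(46) - 1*7399 = 94 - 1*7399 = 94 - 7399 = -7305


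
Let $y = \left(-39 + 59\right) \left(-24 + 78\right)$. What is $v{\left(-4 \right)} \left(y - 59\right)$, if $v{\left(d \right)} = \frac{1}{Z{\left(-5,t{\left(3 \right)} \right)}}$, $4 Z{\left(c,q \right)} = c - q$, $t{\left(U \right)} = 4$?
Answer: $- \frac{4084}{9} \approx -453.78$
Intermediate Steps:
$y = 1080$ ($y = 20 \cdot 54 = 1080$)
$Z{\left(c,q \right)} = - \frac{q}{4} + \frac{c}{4}$ ($Z{\left(c,q \right)} = \frac{c - q}{4} = - \frac{q}{4} + \frac{c}{4}$)
$v{\left(d \right)} = - \frac{4}{9}$ ($v{\left(d \right)} = \frac{1}{\left(- \frac{1}{4}\right) 4 + \frac{1}{4} \left(-5\right)} = \frac{1}{-1 - \frac{5}{4}} = \frac{1}{- \frac{9}{4}} = - \frac{4}{9}$)
$v{\left(-4 \right)} \left(y - 59\right) = - \frac{4 \left(1080 - 59\right)}{9} = \left(- \frac{4}{9}\right) 1021 = - \frac{4084}{9}$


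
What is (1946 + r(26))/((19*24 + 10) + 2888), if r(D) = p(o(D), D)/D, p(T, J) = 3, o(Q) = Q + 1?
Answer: 50599/87204 ≈ 0.58024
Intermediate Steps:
o(Q) = 1 + Q
r(D) = 3/D
(1946 + r(26))/((19*24 + 10) + 2888) = (1946 + 3/26)/((19*24 + 10) + 2888) = (1946 + 3*(1/26))/((456 + 10) + 2888) = (1946 + 3/26)/(466 + 2888) = (50599/26)/3354 = (50599/26)*(1/3354) = 50599/87204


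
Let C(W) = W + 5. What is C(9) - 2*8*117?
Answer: -1858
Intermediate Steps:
C(W) = 5 + W
C(9) - 2*8*117 = (5 + 9) - 2*8*117 = 14 - 16*117 = 14 - 1872 = -1858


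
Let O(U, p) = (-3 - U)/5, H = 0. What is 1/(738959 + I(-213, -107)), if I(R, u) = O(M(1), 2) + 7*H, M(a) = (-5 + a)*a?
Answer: 5/3694796 ≈ 1.3533e-6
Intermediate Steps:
M(a) = a*(-5 + a)
O(U, p) = -⅗ - U/5 (O(U, p) = (-3 - U)*(⅕) = -⅗ - U/5)
I(R, u) = ⅕ (I(R, u) = (-⅗ - (-5 + 1)/5) + 7*0 = (-⅗ - (-4)/5) + 0 = (-⅗ - ⅕*(-4)) + 0 = (-⅗ + ⅘) + 0 = ⅕ + 0 = ⅕)
1/(738959 + I(-213, -107)) = 1/(738959 + ⅕) = 1/(3694796/5) = 5/3694796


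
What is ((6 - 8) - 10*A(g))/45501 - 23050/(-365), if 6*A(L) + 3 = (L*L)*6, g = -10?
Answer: 209686829/3321573 ≈ 63.129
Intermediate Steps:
A(L) = -½ + L² (A(L) = -½ + ((L*L)*6)/6 = -½ + (L²*6)/6 = -½ + (6*L²)/6 = -½ + L²)
((6 - 8) - 10*A(g))/45501 - 23050/(-365) = ((6 - 8) - 10*(-½ + (-10)²))/45501 - 23050/(-365) = (-2 - 10*(-½ + 100))*(1/45501) - 23050*(-1/365) = (-2 - 10*199/2)*(1/45501) + 4610/73 = (-2 - 995)*(1/45501) + 4610/73 = -997*1/45501 + 4610/73 = -997/45501 + 4610/73 = 209686829/3321573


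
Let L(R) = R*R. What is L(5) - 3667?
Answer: -3642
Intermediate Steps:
L(R) = R²
L(5) - 3667 = 5² - 3667 = 25 - 3667 = -3642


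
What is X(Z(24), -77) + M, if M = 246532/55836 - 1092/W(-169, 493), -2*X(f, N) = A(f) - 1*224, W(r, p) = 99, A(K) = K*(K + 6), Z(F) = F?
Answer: -3554171/13959 ≈ -254.61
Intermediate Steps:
A(K) = K*(6 + K)
X(f, N) = 112 - f*(6 + f)/2 (X(f, N) = -(f*(6 + f) - 1*224)/2 = -(f*(6 + f) - 224)/2 = -(-224 + f*(6 + f))/2 = 112 - f*(6 + f)/2)
M = -92339/13959 (M = 246532/55836 - 1092/99 = 246532*(1/55836) - 1092*1/99 = 5603/1269 - 364/33 = -92339/13959 ≈ -6.6150)
X(Z(24), -77) + M = (112 - 1/2*24*(6 + 24)) - 92339/13959 = (112 - 1/2*24*30) - 92339/13959 = (112 - 360) - 92339/13959 = -248 - 92339/13959 = -3554171/13959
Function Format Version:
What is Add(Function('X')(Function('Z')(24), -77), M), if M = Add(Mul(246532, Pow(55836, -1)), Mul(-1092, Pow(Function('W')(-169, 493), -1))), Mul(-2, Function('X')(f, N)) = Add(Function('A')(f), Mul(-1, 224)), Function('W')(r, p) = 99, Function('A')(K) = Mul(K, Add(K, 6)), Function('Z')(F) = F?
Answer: Rational(-3554171, 13959) ≈ -254.61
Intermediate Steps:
Function('A')(K) = Mul(K, Add(6, K))
Function('X')(f, N) = Add(112, Mul(Rational(-1, 2), f, Add(6, f))) (Function('X')(f, N) = Mul(Rational(-1, 2), Add(Mul(f, Add(6, f)), Mul(-1, 224))) = Mul(Rational(-1, 2), Add(Mul(f, Add(6, f)), -224)) = Mul(Rational(-1, 2), Add(-224, Mul(f, Add(6, f)))) = Add(112, Mul(Rational(-1, 2), f, Add(6, f))))
M = Rational(-92339, 13959) (M = Add(Mul(246532, Pow(55836, -1)), Mul(-1092, Pow(99, -1))) = Add(Mul(246532, Rational(1, 55836)), Mul(-1092, Rational(1, 99))) = Add(Rational(5603, 1269), Rational(-364, 33)) = Rational(-92339, 13959) ≈ -6.6150)
Add(Function('X')(Function('Z')(24), -77), M) = Add(Add(112, Mul(Rational(-1, 2), 24, Add(6, 24))), Rational(-92339, 13959)) = Add(Add(112, Mul(Rational(-1, 2), 24, 30)), Rational(-92339, 13959)) = Add(Add(112, -360), Rational(-92339, 13959)) = Add(-248, Rational(-92339, 13959)) = Rational(-3554171, 13959)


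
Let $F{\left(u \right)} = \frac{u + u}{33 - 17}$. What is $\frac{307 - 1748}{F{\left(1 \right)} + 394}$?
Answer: $- \frac{11528}{3153} \approx -3.6562$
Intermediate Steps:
$F{\left(u \right)} = \frac{u}{8}$ ($F{\left(u \right)} = \frac{2 u}{16} = 2 u \frac{1}{16} = \frac{u}{8}$)
$\frac{307 - 1748}{F{\left(1 \right)} + 394} = \frac{307 - 1748}{\frac{1}{8} \cdot 1 + 394} = - \frac{1441}{\frac{1}{8} + 394} = - \frac{1441}{\frac{3153}{8}} = \left(-1441\right) \frac{8}{3153} = - \frac{11528}{3153}$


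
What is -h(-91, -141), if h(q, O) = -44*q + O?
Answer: -3863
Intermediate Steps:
h(q, O) = O - 44*q
-h(-91, -141) = -(-141 - 44*(-91)) = -(-141 + 4004) = -1*3863 = -3863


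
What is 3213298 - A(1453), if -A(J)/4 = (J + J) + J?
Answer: 3230734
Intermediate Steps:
A(J) = -12*J (A(J) = -4*((J + J) + J) = -4*(2*J + J) = -12*J)
3213298 - A(1453) = 3213298 - (-12)*1453 = 3213298 - 1*(-17436) = 3213298 + 17436 = 3230734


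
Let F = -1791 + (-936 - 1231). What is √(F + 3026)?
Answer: 2*I*√233 ≈ 30.529*I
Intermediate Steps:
F = -3958 (F = -1791 - 2167 = -3958)
√(F + 3026) = √(-3958 + 3026) = √(-932) = 2*I*√233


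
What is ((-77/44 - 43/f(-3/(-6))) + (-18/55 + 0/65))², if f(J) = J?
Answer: 375468129/48400 ≈ 7757.6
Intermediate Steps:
((-77/44 - 43/f(-3/(-6))) + (-18/55 + 0/65))² = ((-77/44 - 43/((-3/(-6)))) + (-18/55 + 0/65))² = ((-77*1/44 - 43/((-3*(-⅙)))) + (-18*1/55 + 0*(1/65)))² = ((-7/4 - 43/½) + (-18/55 + 0))² = ((-7/4 - 43*2) - 18/55)² = ((-7/4 - 86) - 18/55)² = (-351/4 - 18/55)² = (-19377/220)² = 375468129/48400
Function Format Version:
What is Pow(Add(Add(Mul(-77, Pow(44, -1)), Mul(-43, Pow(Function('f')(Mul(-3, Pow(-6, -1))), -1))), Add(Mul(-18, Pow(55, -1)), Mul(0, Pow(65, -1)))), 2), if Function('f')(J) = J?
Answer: Rational(375468129, 48400) ≈ 7757.6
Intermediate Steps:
Pow(Add(Add(Mul(-77, Pow(44, -1)), Mul(-43, Pow(Function('f')(Mul(-3, Pow(-6, -1))), -1))), Add(Mul(-18, Pow(55, -1)), Mul(0, Pow(65, -1)))), 2) = Pow(Add(Add(Mul(-77, Pow(44, -1)), Mul(-43, Pow(Mul(-3, Pow(-6, -1)), -1))), Add(Mul(-18, Pow(55, -1)), Mul(0, Pow(65, -1)))), 2) = Pow(Add(Add(Mul(-77, Rational(1, 44)), Mul(-43, Pow(Mul(-3, Rational(-1, 6)), -1))), Add(Mul(-18, Rational(1, 55)), Mul(0, Rational(1, 65)))), 2) = Pow(Add(Add(Rational(-7, 4), Mul(-43, Pow(Rational(1, 2), -1))), Add(Rational(-18, 55), 0)), 2) = Pow(Add(Add(Rational(-7, 4), Mul(-43, 2)), Rational(-18, 55)), 2) = Pow(Add(Add(Rational(-7, 4), -86), Rational(-18, 55)), 2) = Pow(Add(Rational(-351, 4), Rational(-18, 55)), 2) = Pow(Rational(-19377, 220), 2) = Rational(375468129, 48400)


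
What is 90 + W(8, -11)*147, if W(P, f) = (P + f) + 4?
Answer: 237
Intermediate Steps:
W(P, f) = 4 + P + f
90 + W(8, -11)*147 = 90 + (4 + 8 - 11)*147 = 90 + 1*147 = 90 + 147 = 237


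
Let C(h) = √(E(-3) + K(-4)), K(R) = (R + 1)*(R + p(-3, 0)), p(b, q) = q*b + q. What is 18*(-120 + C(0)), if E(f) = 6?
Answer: -2160 + 54*√2 ≈ -2083.6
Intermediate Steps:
p(b, q) = q + b*q (p(b, q) = b*q + q = q + b*q)
K(R) = R*(1 + R) (K(R) = (R + 1)*(R + 0*(1 - 3)) = (1 + R)*(R + 0*(-2)) = (1 + R)*(R + 0) = (1 + R)*R = R*(1 + R))
C(h) = 3*√2 (C(h) = √(6 - 4*(1 - 4)) = √(6 - 4*(-3)) = √(6 + 12) = √18 = 3*√2)
18*(-120 + C(0)) = 18*(-120 + 3*√2) = -2160 + 54*√2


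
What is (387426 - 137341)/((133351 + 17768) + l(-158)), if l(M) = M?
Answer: 250085/150961 ≈ 1.6566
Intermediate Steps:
(387426 - 137341)/((133351 + 17768) + l(-158)) = (387426 - 137341)/((133351 + 17768) - 158) = 250085/(151119 - 158) = 250085/150961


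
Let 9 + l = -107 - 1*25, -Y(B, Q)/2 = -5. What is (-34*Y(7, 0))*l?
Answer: 47940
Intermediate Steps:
Y(B, Q) = 10 (Y(B, Q) = -2*(-5) = 10)
l = -141 (l = -9 + (-107 - 1*25) = -9 + (-107 - 25) = -9 - 132 = -141)
(-34*Y(7, 0))*l = -34*10*(-141) = -340*(-141) = 47940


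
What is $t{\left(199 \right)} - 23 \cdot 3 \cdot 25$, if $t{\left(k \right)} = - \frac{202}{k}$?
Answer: $- \frac{343477}{199} \approx -1726.0$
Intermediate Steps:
$t{\left(199 \right)} - 23 \cdot 3 \cdot 25 = - \frac{202}{199} - 23 \cdot 3 \cdot 25 = \left(-202\right) \frac{1}{199} - 69 \cdot 25 = - \frac{202}{199} - 1725 = - \frac{343477}{199}$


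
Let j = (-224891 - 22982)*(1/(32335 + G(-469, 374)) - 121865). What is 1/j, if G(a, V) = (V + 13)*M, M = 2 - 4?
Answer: 31561/953364488451472 ≈ 3.3105e-11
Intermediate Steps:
M = -2
G(a, V) = -26 - 2*V (G(a, V) = (V + 13)*(-2) = (13 + V)*(-2) = -26 - 2*V)
j = 953364488451472/31561 (j = (-224891 - 22982)*(1/(32335 + (-26 - 2*374)) - 121865) = -247873*(1/(32335 + (-26 - 748)) - 121865) = -247873*(1/(32335 - 774) - 121865) = -247873*(1/31561 - 121865) = -247873*(-3846181264/31561) = 953364488451472/31561 ≈ 3.0207e+10)
1/j = 1/(953364488451472/31561) = 31561/953364488451472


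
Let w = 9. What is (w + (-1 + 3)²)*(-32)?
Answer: -416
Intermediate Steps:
(w + (-1 + 3)²)*(-32) = (9 + (-1 + 3)²)*(-32) = (9 + 2²)*(-32) = (9 + 4)*(-32) = 13*(-32) = -416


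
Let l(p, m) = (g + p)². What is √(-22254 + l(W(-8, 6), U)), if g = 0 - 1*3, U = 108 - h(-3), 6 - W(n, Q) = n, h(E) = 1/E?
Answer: I*√22133 ≈ 148.77*I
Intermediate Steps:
W(n, Q) = 6 - n
U = 325/3 (U = 108 - 1/(-3) = 108 - 1*(-⅓) = 108 + ⅓ = 325/3 ≈ 108.33)
g = -3 (g = 0 - 3 = -3)
l(p, m) = (-3 + p)²
√(-22254 + l(W(-8, 6), U)) = √(-22254 + (-3 + (6 - 1*(-8)))²) = √(-22254 + (-3 + (6 + 8))²) = √(-22254 + (-3 + 14)²) = √(-22254 + 11²) = √(-22254 + 121) = √(-22133) = I*√22133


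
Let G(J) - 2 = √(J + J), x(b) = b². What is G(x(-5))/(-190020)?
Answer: -1/95010 - √2/38004 ≈ -4.7737e-5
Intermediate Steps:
G(J) = 2 + √2*√J (G(J) = 2 + √(J + J) = 2 + √(2*J) = 2 + √2*√J)
G(x(-5))/(-190020) = (2 + √2*√((-5)²))/(-190020) = (2 + √2*√25)*(-1/190020) = (2 + √2*5)*(-1/190020) = (2 + 5*√2)*(-1/190020) = -1/95010 - √2/38004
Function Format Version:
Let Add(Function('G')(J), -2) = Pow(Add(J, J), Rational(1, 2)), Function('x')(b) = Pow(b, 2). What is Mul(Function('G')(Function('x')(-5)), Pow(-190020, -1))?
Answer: Add(Rational(-1, 95010), Mul(Rational(-1, 38004), Pow(2, Rational(1, 2)))) ≈ -4.7737e-5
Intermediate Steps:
Function('G')(J) = Add(2, Mul(Pow(2, Rational(1, 2)), Pow(J, Rational(1, 2)))) (Function('G')(J) = Add(2, Pow(Add(J, J), Rational(1, 2))) = Add(2, Pow(Mul(2, J), Rational(1, 2))) = Add(2, Mul(Pow(2, Rational(1, 2)), Pow(J, Rational(1, 2)))))
Mul(Function('G')(Function('x')(-5)), Pow(-190020, -1)) = Mul(Add(2, Mul(Pow(2, Rational(1, 2)), Pow(Pow(-5, 2), Rational(1, 2)))), Pow(-190020, -1)) = Mul(Add(2, Mul(Pow(2, Rational(1, 2)), Pow(25, Rational(1, 2)))), Rational(-1, 190020)) = Mul(Add(2, Mul(Pow(2, Rational(1, 2)), 5)), Rational(-1, 190020)) = Mul(Add(2, Mul(5, Pow(2, Rational(1, 2)))), Rational(-1, 190020)) = Add(Rational(-1, 95010), Mul(Rational(-1, 38004), Pow(2, Rational(1, 2))))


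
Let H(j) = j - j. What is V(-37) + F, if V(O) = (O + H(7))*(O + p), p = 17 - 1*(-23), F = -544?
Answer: -655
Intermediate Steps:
p = 40 (p = 17 + 23 = 40)
H(j) = 0
V(O) = O*(40 + O) (V(O) = (O + 0)*(O + 40) = O*(40 + O))
V(-37) + F = -37*(40 - 37) - 544 = -37*3 - 544 = -111 - 544 = -655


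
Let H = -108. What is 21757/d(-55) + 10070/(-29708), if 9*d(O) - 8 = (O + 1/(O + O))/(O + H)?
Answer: 52150558307675/2220539314 ≈ 23486.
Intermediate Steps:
d(O) = 8/9 + (O + 1/(2*O))/(9*(-108 + O)) (d(O) = 8/9 + ((O + 1/(O + O))/(O - 108))/9 = 8/9 + ((O + 1/(2*O))/(-108 + O))/9 = 8/9 + (O + 1/(2*O))/(9*(-108 + O)))
21757/d(-55) + 10070/(-29708) = 21757/(((1/18 + (-55)² - 96*(-55))/((-55)*(-108 - 55)))) + 10070/(-29708) = 21757/((-1/55*(1/18 + 3025 + 5280)/(-163))) + 10070*(-1/29708) = 21757/((-1/55*(-1/163)*149491/18)) - 5035/14854 = 21757/(149491/161370) - 5035/14854 = 21757*(161370/149491) - 5035/14854 = 3510927090/149491 - 5035/14854 = 52150558307675/2220539314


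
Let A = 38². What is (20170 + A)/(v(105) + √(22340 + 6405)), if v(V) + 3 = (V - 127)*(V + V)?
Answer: -49960761/10671692 - 10807*√28745/10671692 ≈ -4.8533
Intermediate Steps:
v(V) = -3 + 2*V*(-127 + V) (v(V) = -3 + (V - 127)*(V + V) = -3 + (-127 + V)*(2*V) = -3 + 2*V*(-127 + V))
A = 1444
(20170 + A)/(v(105) + √(22340 + 6405)) = (20170 + 1444)/((-3 - 254*105 + 2*105²) + √(22340 + 6405)) = 21614/((-3 - 26670 + 2*11025) + √28745) = 21614/((-3 - 26670 + 22050) + √28745) = 21614/(-4623 + √28745)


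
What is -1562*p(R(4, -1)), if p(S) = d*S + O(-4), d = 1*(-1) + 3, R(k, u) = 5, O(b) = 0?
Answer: -15620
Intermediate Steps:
d = 2 (d = -1 + 3 = 2)
p(S) = 2*S (p(S) = 2*S + 0 = 2*S)
-1562*p(R(4, -1)) = -3124*5 = -1562*10 = -15620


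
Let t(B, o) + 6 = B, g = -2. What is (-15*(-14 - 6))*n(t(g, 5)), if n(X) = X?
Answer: -2400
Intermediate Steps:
t(B, o) = -6 + B
(-15*(-14 - 6))*n(t(g, 5)) = (-15*(-14 - 6))*(-6 - 2) = -15*(-20)*(-8) = 300*(-8) = -2400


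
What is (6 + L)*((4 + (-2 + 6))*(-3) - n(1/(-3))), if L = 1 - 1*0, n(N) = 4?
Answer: -196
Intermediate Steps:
L = 1 (L = 1 + 0 = 1)
(6 + L)*((4 + (-2 + 6))*(-3) - n(1/(-3))) = (6 + 1)*((4 + (-2 + 6))*(-3) - 1*4) = 7*((4 + 4)*(-3) - 4) = 7*(8*(-3) - 4) = 7*(-24 - 4) = 7*(-28) = -196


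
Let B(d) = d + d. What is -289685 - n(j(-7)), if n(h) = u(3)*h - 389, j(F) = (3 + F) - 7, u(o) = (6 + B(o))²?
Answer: -287712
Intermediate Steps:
B(d) = 2*d
u(o) = (6 + 2*o)²
j(F) = -4 + F
n(h) = -389 + 144*h (n(h) = (4*(3 + 3)²)*h - 389 = (4*6²)*h - 389 = (4*36)*h - 389 = 144*h - 389 = -389 + 144*h)
-289685 - n(j(-7)) = -289685 - (-389 + 144*(-4 - 7)) = -289685 - (-389 + 144*(-11)) = -289685 - (-389 - 1584) = -289685 - 1*(-1973) = -289685 + 1973 = -287712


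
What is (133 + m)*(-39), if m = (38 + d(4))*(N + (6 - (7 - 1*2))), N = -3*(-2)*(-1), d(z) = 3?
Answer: 2808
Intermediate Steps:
N = -6 (N = 6*(-1) = -6)
m = -205 (m = (38 + 3)*(-6 + (6 - (7 - 1*2))) = 41*(-6 + (6 - (7 - 2))) = 41*(-6 + (6 - 1*5)) = 41*(-6 + (6 - 5)) = 41*(-6 + 1) = 41*(-5) = -205)
(133 + m)*(-39) = (133 - 205)*(-39) = -72*(-39) = 2808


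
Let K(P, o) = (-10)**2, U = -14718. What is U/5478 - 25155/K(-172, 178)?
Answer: -422033/1660 ≈ -254.24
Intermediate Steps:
K(P, o) = 100
U/5478 - 25155/K(-172, 178) = -14718/5478 - 25155/100 = -14718*1/5478 - 25155*1/100 = -223/83 - 5031/20 = -422033/1660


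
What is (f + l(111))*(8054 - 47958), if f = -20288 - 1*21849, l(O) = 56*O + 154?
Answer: 1427246368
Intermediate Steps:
l(O) = 154 + 56*O
f = -42137 (f = -20288 - 21849 = -42137)
(f + l(111))*(8054 - 47958) = (-42137 + (154 + 56*111))*(8054 - 47958) = (-42137 + (154 + 6216))*(-39904) = (-42137 + 6370)*(-39904) = -35767*(-39904) = 1427246368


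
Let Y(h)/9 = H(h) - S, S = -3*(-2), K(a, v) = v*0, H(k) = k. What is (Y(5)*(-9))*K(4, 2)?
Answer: 0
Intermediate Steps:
K(a, v) = 0
S = 6
Y(h) = -54 + 9*h (Y(h) = 9*(h - 1*6) = 9*(h - 6) = 9*(-6 + h) = -54 + 9*h)
(Y(5)*(-9))*K(4, 2) = ((-54 + 9*5)*(-9))*0 = ((-54 + 45)*(-9))*0 = -9*(-9)*0 = 81*0 = 0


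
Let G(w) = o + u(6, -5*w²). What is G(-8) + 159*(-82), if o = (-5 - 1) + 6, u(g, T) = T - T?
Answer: -13038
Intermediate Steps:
u(g, T) = 0
o = 0 (o = -6 + 6 = 0)
G(w) = 0 (G(w) = 0 + 0 = 0)
G(-8) + 159*(-82) = 0 + 159*(-82) = 0 - 13038 = -13038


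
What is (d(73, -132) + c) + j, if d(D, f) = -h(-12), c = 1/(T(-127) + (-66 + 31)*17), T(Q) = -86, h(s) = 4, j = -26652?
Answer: -18152737/681 ≈ -26656.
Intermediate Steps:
c = -1/681 (c = 1/(-86 + (-66 + 31)*17) = 1/(-86 - 35*17) = 1/(-86 - 595) = 1/(-681) = -1/681 ≈ -0.0014684)
d(D, f) = -4 (d(D, f) = -1*4 = -4)
(d(73, -132) + c) + j = (-4 - 1/681) - 26652 = -2725/681 - 26652 = -18152737/681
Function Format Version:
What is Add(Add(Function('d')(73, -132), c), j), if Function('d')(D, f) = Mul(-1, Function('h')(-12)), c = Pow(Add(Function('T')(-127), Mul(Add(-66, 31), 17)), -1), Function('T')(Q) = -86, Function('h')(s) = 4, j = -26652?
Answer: Rational(-18152737, 681) ≈ -26656.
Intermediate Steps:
c = Rational(-1, 681) (c = Pow(Add(-86, Mul(Add(-66, 31), 17)), -1) = Pow(Add(-86, Mul(-35, 17)), -1) = Pow(Add(-86, -595), -1) = Pow(-681, -1) = Rational(-1, 681) ≈ -0.0014684)
Function('d')(D, f) = -4 (Function('d')(D, f) = Mul(-1, 4) = -4)
Add(Add(Function('d')(73, -132), c), j) = Add(Add(-4, Rational(-1, 681)), -26652) = Add(Rational(-2725, 681), -26652) = Rational(-18152737, 681)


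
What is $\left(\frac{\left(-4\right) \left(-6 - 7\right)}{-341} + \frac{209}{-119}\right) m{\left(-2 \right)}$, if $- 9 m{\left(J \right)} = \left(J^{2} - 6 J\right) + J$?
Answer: $\frac{51638}{17391} \approx 2.9692$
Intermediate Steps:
$m{\left(J \right)} = - \frac{J^{2}}{9} + \frac{5 J}{9}$ ($m{\left(J \right)} = - \frac{\left(J^{2} - 6 J\right) + J}{9} = - \frac{J^{2} - 5 J}{9} = - \frac{J^{2}}{9} + \frac{5 J}{9}$)
$\left(\frac{\left(-4\right) \left(-6 - 7\right)}{-341} + \frac{209}{-119}\right) m{\left(-2 \right)} = \left(\frac{\left(-4\right) \left(-6 - 7\right)}{-341} + \frac{209}{-119}\right) \frac{1}{9} \left(-2\right) \left(5 - -2\right) = \left(\left(-4\right) \left(-13\right) \left(- \frac{1}{341}\right) + 209 \left(- \frac{1}{119}\right)\right) \frac{1}{9} \left(-2\right) \left(5 + 2\right) = \left(52 \left(- \frac{1}{341}\right) - \frac{209}{119}\right) \frac{1}{9} \left(-2\right) 7 = \left(- \frac{52}{341} - \frac{209}{119}\right) \left(- \frac{14}{9}\right) = \left(- \frac{77457}{40579}\right) \left(- \frac{14}{9}\right) = \frac{51638}{17391}$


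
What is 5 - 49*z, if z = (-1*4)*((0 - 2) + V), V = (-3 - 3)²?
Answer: 6669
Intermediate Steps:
V = 36 (V = (-6)² = 36)
z = -136 (z = (-1*4)*((0 - 2) + 36) = -4*(-2 + 36) = -4*34 = -136)
5 - 49*z = 5 - 49*(-136) = 5 + 6664 = 6669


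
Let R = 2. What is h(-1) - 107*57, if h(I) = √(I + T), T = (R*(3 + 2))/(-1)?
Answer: -6099 + I*√11 ≈ -6099.0 + 3.3166*I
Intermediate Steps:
T = -10 (T = (2*(3 + 2))/(-1) = (2*5)*(-1) = 10*(-1) = -10)
h(I) = √(-10 + I) (h(I) = √(I - 10) = √(-10 + I))
h(-1) - 107*57 = √(-10 - 1) - 107*57 = √(-11) - 6099 = I*√11 - 6099 = -6099 + I*√11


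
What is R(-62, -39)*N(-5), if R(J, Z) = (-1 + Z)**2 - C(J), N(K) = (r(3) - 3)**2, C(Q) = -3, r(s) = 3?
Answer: 0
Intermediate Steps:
N(K) = 0 (N(K) = (3 - 3)**2 = 0**2 = 0)
R(J, Z) = 3 + (-1 + Z)**2 (R(J, Z) = (-1 + Z)**2 - 1*(-3) = (-1 + Z)**2 + 3 = 3 + (-1 + Z)**2)
R(-62, -39)*N(-5) = (3 + (-1 - 39)**2)*0 = (3 + (-40)**2)*0 = (3 + 1600)*0 = 1603*0 = 0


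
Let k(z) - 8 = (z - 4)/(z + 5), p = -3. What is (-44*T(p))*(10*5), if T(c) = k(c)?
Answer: -9900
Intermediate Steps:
k(z) = 8 + (-4 + z)/(5 + z) (k(z) = 8 + (z - 4)/(z + 5) = 8 + (-4 + z)/(5 + z))
T(c) = 9*(4 + c)/(5 + c)
(-44*T(p))*(10*5) = (-396*(4 - 3)/(5 - 3))*(10*5) = -396/2*50 = -44*9/2*50 = -198*50 = -9900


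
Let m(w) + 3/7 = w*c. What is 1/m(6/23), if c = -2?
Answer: -161/153 ≈ -1.0523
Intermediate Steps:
m(w) = -3/7 - 2*w (m(w) = -3/7 + w*(-2) = -3/7 - 2*w)
1/m(6/23) = 1/(-3/7 - 12/23) = 1/(-153/161) = -161/153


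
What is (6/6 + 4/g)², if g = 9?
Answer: 169/81 ≈ 2.0864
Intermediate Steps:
(6/6 + 4/g)² = (6/6 + 4/9)² = (6*(⅙) + 4*(⅑))² = (1 + 4/9)² = (13/9)² = 169/81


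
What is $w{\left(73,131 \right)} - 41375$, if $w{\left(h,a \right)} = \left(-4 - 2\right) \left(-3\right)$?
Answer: $-41357$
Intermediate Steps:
$w{\left(h,a \right)} = 18$ ($w{\left(h,a \right)} = \left(-6\right) \left(-3\right) = 18$)
$w{\left(73,131 \right)} - 41375 = 18 - 41375 = -41357$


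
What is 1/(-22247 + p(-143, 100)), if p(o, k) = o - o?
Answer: -1/22247 ≈ -4.4950e-5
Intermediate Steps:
p(o, k) = 0
1/(-22247 + p(-143, 100)) = 1/(-22247 + 0) = 1/(-22247) = -1/22247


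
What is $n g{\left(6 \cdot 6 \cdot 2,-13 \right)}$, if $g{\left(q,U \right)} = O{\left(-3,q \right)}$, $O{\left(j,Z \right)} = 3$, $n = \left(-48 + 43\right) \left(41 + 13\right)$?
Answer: $-810$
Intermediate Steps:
$n = -270$ ($n = \left(-5\right) 54 = -270$)
$g{\left(q,U \right)} = 3$
$n g{\left(6 \cdot 6 \cdot 2,-13 \right)} = \left(-270\right) 3 = -810$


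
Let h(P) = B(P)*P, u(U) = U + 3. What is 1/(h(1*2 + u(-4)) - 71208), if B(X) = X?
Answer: -1/71207 ≈ -1.4044e-5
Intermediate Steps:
u(U) = 3 + U
h(P) = P² (h(P) = P*P = P²)
1/(h(1*2 + u(-4)) - 71208) = 1/((1*2 + (3 - 4))² - 71208) = 1/((2 - 1)² - 71208) = 1/(1² - 71208) = 1/(1 - 71208) = 1/(-71207) = -1/71207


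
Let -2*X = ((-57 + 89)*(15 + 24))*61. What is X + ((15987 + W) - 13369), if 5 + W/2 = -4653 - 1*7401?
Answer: -59564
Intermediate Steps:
W = -24118 (W = -10 + 2*(-4653 - 1*7401) = -10 + 2*(-4653 - 7401) = -10 + 2*(-12054) = -10 - 24108 = -24118)
X = -38064 (X = -(-57 + 89)*(15 + 24)*61/2 = -32*39*61/2 = -624*61 = -1/2*76128 = -38064)
X + ((15987 + W) - 13369) = -38064 + ((15987 - 24118) - 13369) = -38064 + (-8131 - 13369) = -38064 - 21500 = -59564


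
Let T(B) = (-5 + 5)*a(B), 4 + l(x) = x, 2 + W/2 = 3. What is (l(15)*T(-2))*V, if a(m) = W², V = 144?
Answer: 0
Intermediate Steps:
W = 2 (W = -4 + 2*3 = -4 + 6 = 2)
l(x) = -4 + x
a(m) = 4 (a(m) = 2² = 4)
T(B) = 0 (T(B) = (-5 + 5)*4 = 0*4 = 0)
(l(15)*T(-2))*V = ((-4 + 15)*0)*144 = (11*0)*144 = 0*144 = 0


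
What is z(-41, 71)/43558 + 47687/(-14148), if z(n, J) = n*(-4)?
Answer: -1037415037/308129292 ≈ -3.3668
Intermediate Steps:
z(n, J) = -4*n
z(-41, 71)/43558 + 47687/(-14148) = -4*(-41)/43558 + 47687/(-14148) = 164*(1/43558) + 47687*(-1/14148) = 82/21779 - 47687/14148 = -1037415037/308129292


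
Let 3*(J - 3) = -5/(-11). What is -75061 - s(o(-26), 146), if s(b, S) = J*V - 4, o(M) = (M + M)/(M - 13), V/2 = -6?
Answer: -825211/11 ≈ -75019.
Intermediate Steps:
V = -12 (V = 2*(-6) = -12)
o(M) = 2*M/(-13 + M) (o(M) = (2*M)/(-13 + M) = 2*M/(-13 + M))
J = 104/33 (J = 3 + (-5/(-11))/3 = 3 + (-5*(-1/11))/3 = 3 + (1/3)*(5/11) = 3 + 5/33 = 104/33 ≈ 3.1515)
s(b, S) = -460/11 (s(b, S) = (104/33)*(-12) - 4 = -416/11 - 4 = -460/11)
-75061 - s(o(-26), 146) = -75061 - 1*(-460/11) = -75061 + 460/11 = -825211/11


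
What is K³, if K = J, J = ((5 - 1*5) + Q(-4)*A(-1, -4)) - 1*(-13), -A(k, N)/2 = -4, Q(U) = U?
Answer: -6859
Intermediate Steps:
A(k, N) = 8 (A(k, N) = -2*(-4) = 8)
J = -19 (J = ((5 - 1*5) - 4*8) - 1*(-13) = ((5 - 5) - 32) + 13 = (0 - 32) + 13 = -32 + 13 = -19)
K = -19
K³ = (-19)³ = -6859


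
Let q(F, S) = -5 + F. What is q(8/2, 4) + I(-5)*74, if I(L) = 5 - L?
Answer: 739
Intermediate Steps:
q(8/2, 4) + I(-5)*74 = (-5 + 8/2) + (5 - 1*(-5))*74 = (-5 + 8*(½)) + (5 + 5)*74 = (-5 + 4) + 10*74 = -1 + 740 = 739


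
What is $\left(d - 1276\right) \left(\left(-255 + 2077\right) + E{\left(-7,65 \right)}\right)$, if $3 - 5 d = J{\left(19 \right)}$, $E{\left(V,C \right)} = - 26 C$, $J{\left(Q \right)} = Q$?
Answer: $- \frac{844272}{5} \approx -1.6885 \cdot 10^{5}$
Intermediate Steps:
$d = - \frac{16}{5}$ ($d = \frac{3}{5} - \frac{19}{5} = - \frac{16}{5} \approx -3.2$)
$\left(d - 1276\right) \left(\left(-255 + 2077\right) + E{\left(-7,65 \right)}\right) = \left(- \frac{16}{5} - 1276\right) \left(\left(-255 + 2077\right) - 1690\right) = - \frac{6396 \left(1822 - 1690\right)}{5} = \left(- \frac{6396}{5}\right) 132 = - \frac{844272}{5}$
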